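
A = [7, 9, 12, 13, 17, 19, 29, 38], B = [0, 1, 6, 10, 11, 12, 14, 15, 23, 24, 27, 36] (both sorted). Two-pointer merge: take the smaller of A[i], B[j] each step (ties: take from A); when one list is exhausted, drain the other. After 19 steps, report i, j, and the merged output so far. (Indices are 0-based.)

i=7, j=12, merged so far=[0, 1, 6, 7, 9, 10, 11, 12, 12, 13, 14, 15, 17, 19, 23, 24, 27, 29, 36]

i=0 j=0: A[i]=7>B[j]=0 take 0, j++
i=0 j=1: A[i]=7>B[j]=1 take 1, j++
i=0 j=2: A[i]=7>B[j]=6 take 6, j++
i=0 j=3: A[i]=7<=B[j]=10 take 7, i++
i=1 j=3: A[i]=9<=B[j]=10 take 9, i++
i=2 j=3: A[i]=12>B[j]=10 take 10, j++
i=2 j=4: A[i]=12>B[j]=11 take 11, j++
i=2 j=5: A[i]=12<=B[j]=12 take 12, i++
i=3 j=5: A[i]=13>B[j]=12 take 12, j++
i=3 j=6: A[i]=13<=B[j]=14 take 13, i++
i=4 j=6: A[i]=17>B[j]=14 take 14, j++
i=4 j=7: A[i]=17>B[j]=15 take 15, j++
i=4 j=8: A[i]=17<=B[j]=23 take 17, i++
i=5 j=8: A[i]=19<=B[j]=23 take 19, i++
i=6 j=8: A[i]=29>B[j]=23 take 23, j++
i=6 j=9: A[i]=29>B[j]=24 take 24, j++
i=6 j=10: A[i]=29>B[j]=27 take 27, j++
i=6 j=11: A[i]=29<=B[j]=36 take 29, i++
i=7 j=11: A[i]=38>B[j]=36 take 36, j++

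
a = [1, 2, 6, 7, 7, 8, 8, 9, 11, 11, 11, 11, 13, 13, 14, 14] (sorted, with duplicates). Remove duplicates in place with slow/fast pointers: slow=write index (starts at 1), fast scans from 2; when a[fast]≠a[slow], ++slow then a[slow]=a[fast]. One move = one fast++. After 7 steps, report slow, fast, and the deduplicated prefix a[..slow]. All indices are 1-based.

slow=1 fast=2: a[fast]=2≠a[slow]=1 write a[2]=2, slow++,fast++
slow=2 fast=3: a[fast]=6≠a[slow]=2 write a[3]=6, slow++,fast++
slow=3 fast=4: a[fast]=7≠a[slow]=6 write a[4]=7, slow++,fast++
slow=4 fast=5: a[fast]=7=a[slow] dup, fast++
slow=4 fast=6: a[fast]=8≠a[slow]=7 write a[5]=8, slow++,fast++
slow=5 fast=7: a[fast]=8=a[slow] dup, fast++
slow=5 fast=8: a[fast]=9≠a[slow]=8 write a[6]=9, slow++,fast++

slow=6, fast=9, prefix=[1, 2, 6, 7, 8, 9]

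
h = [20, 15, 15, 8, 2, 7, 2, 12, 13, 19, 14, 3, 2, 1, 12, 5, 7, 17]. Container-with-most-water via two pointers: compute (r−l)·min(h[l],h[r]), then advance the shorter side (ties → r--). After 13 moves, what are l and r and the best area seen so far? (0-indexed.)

[0,17] min(20,17)*17=289 best=289 * → r--
[0,16] min(20,7)*16=112 best=289 → r--
[0,15] min(20,5)*15=75 best=289 → r--
[0,14] min(20,12)*14=168 best=289 → r--
[0,13] min(20,1)*13=13 best=289 → r--
[0,12] min(20,2)*12=24 best=289 → r--
[0,11] min(20,3)*11=33 best=289 → r--
[0,10] min(20,14)*10=140 best=289 → r--
[0,9] min(20,19)*9=171 best=289 → r--
[0,8] min(20,13)*8=104 best=289 → r--
[0,7] min(20,12)*7=84 best=289 → r--
[0,6] min(20,2)*6=12 best=289 → r--
[0,5] min(20,7)*5=35 best=289 → r--

l=0, r=4, best area=289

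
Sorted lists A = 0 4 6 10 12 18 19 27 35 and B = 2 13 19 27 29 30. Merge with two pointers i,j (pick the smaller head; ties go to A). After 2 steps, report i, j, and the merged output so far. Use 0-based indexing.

i=1, j=1, merged so far=[0, 2]

[i=0,j=0] A[i]=0<=B[j]=2 take 0 → i++
[i=1,j=0] A[i]=4>B[j]=2 take 2 → j++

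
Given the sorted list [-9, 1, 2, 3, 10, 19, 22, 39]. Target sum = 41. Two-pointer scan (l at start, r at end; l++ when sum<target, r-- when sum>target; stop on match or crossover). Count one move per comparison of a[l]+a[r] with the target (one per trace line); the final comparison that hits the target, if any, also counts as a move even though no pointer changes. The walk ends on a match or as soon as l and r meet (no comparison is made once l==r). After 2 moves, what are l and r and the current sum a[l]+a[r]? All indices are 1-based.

[1,8] -9+39=30 <41 → l++
[2,8] 1+39=40 <41 → l++

l=3, r=8, sum=41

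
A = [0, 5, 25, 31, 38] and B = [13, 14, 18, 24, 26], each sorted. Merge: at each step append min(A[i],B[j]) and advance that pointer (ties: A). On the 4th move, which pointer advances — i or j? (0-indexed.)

[i=0,j=0] A[i]=0<=B[j]=13 take 0 → i++
[i=1,j=0] A[i]=5<=B[j]=13 take 5 → i++
[i=2,j=0] A[i]=25>B[j]=13 take 13 → j++
[i=2,j=1] A[i]=25>B[j]=14 take 14 → j++

j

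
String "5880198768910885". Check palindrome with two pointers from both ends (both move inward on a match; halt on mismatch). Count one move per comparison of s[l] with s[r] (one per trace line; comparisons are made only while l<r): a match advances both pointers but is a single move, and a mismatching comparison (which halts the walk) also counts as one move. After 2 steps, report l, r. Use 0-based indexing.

[0,15] '5'=='5' → l++,r--
[1,14] '8'=='8' → l++,r--

l=2, r=13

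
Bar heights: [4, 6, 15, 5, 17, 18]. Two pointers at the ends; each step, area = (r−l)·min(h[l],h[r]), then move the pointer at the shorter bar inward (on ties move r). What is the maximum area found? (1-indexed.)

l=1 r=6: min(4,18)*5=20 best=20 *, l++
l=2 r=6: min(6,18)*4=24 best=24 *, l++
l=3 r=6: min(15,18)*3=45 best=45 *, l++
l=4 r=6: min(5,18)*2=10 best=45, l++
l=5 r=6: min(17,18)*1=17 best=45, l++

max area = 45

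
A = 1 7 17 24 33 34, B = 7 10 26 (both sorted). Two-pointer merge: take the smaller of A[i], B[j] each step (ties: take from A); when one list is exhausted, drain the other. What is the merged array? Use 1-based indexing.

[1, 7, 7, 10, 17, 24, 26, 33, 34]

i=1 j=1: A[i]=1<=B[j]=7 take 1, i++
i=2 j=1: A[i]=7<=B[j]=7 take 7, i++
i=3 j=1: A[i]=17>B[j]=7 take 7, j++
i=3 j=2: A[i]=17>B[j]=10 take 10, j++
i=3 j=3: A[i]=17<=B[j]=26 take 17, i++
i=4 j=3: A[i]=24<=B[j]=26 take 24, i++
i=5 j=3: A[i]=33>B[j]=26 take 26, j++
i=5 j=4: B done, take A[i]=33, i++
i=6 j=4: B done, take A[i]=34, i++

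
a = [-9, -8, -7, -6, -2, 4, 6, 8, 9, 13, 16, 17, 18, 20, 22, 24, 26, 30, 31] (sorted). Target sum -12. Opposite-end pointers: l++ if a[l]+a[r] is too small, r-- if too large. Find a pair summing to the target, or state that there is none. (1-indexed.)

no pair

l=1 r=19: -9+31=22 >-12, r--
l=1 r=18: -9+30=21 >-12, r--
l=1 r=17: -9+26=17 >-12, r--
l=1 r=16: -9+24=15 >-12, r--
l=1 r=15: -9+22=13 >-12, r--
l=1 r=14: -9+20=11 >-12, r--
l=1 r=13: -9+18=9 >-12, r--
l=1 r=12: -9+17=8 >-12, r--
l=1 r=11: -9+16=7 >-12, r--
l=1 r=10: -9+13=4 >-12, r--
l=1 r=9: -9+9=0 >-12, r--
l=1 r=8: -9+8=-1 >-12, r--
l=1 r=7: -9+6=-3 >-12, r--
l=1 r=6: -9+4=-5 >-12, r--
l=1 r=5: -9+-2=-11 >-12, r--
l=1 r=4: -9+-6=-15 <-12, l++
l=2 r=4: -8+-6=-14 <-12, l++
l=3 r=4: -7+-6=-13 <-12, l++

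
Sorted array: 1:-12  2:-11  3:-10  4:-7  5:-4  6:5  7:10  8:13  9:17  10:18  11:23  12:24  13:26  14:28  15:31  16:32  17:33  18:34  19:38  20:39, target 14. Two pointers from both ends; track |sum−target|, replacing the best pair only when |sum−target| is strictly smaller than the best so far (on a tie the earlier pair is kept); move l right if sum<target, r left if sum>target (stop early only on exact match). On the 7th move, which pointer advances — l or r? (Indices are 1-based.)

r

l=1 r=20: -12+39=27 d=13 *, r--
l=1 r=19: -12+38=26 d=12 *, r--
l=1 r=18: -12+34=22 d=8 *, r--
l=1 r=17: -12+33=21 d=7 *, r--
l=1 r=16: -12+32=20 d=6 *, r--
l=1 r=15: -12+31=19 d=5 *, r--
l=1 r=14: -12+28=16 d=2 *, r--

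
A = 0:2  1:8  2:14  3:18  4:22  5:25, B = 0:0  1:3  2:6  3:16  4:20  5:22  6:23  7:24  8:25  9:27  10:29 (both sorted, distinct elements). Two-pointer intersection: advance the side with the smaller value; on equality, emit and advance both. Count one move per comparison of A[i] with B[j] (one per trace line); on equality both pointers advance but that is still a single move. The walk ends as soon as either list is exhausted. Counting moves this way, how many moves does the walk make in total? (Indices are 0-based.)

13 moves

i=0 j=0: 2>0, j++
i=0 j=1: 2<3, i++
i=1 j=1: 8>3, j++
i=1 j=2: 8>6, j++
i=1 j=3: 8<16, i++
i=2 j=3: 14<16, i++
i=3 j=3: 18>16, j++
i=3 j=4: 18<20, i++
i=4 j=4: 22>20, j++
i=4 j=5: 22==22 emit, i++,j++
i=5 j=6: 25>23, j++
i=5 j=7: 25>24, j++
i=5 j=8: 25==25 emit, i++,j++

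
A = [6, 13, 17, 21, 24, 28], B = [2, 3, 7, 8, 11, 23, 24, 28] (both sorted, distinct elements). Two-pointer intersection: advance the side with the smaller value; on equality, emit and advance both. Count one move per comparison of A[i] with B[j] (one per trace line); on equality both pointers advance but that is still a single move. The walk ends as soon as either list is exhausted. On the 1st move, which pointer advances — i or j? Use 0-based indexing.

i=0 j=0: 6>2, j++

j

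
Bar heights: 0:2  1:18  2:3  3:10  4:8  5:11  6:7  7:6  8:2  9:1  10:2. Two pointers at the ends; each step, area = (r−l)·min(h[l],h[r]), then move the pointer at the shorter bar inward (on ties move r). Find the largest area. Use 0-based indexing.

max area = 44

l=0 r=10: min(2,2)*10=20 best=20 *, r--
l=0 r=9: min(2,1)*9=9 best=20, r--
l=0 r=8: min(2,2)*8=16 best=20, r--
l=0 r=7: min(2,6)*7=14 best=20, l++
l=1 r=7: min(18,6)*6=36 best=36 *, r--
l=1 r=6: min(18,7)*5=35 best=36, r--
l=1 r=5: min(18,11)*4=44 best=44 *, r--
l=1 r=4: min(18,8)*3=24 best=44, r--
l=1 r=3: min(18,10)*2=20 best=44, r--
l=1 r=2: min(18,3)*1=3 best=44, r--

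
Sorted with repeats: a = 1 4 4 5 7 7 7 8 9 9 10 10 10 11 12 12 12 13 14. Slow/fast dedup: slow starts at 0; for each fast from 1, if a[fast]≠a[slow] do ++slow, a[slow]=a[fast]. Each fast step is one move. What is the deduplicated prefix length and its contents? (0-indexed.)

slow=0 fast=1: a[fast]=4≠a[slow]=1 write a[1]=4, slow++,fast++
slow=1 fast=2: a[fast]=4=a[slow] dup, fast++
slow=1 fast=3: a[fast]=5≠a[slow]=4 write a[2]=5, slow++,fast++
slow=2 fast=4: a[fast]=7≠a[slow]=5 write a[3]=7, slow++,fast++
slow=3 fast=5: a[fast]=7=a[slow] dup, fast++
slow=3 fast=6: a[fast]=7=a[slow] dup, fast++
slow=3 fast=7: a[fast]=8≠a[slow]=7 write a[4]=8, slow++,fast++
slow=4 fast=8: a[fast]=9≠a[slow]=8 write a[5]=9, slow++,fast++
slow=5 fast=9: a[fast]=9=a[slow] dup, fast++
slow=5 fast=10: a[fast]=10≠a[slow]=9 write a[6]=10, slow++,fast++
slow=6 fast=11: a[fast]=10=a[slow] dup, fast++
slow=6 fast=12: a[fast]=10=a[slow] dup, fast++
slow=6 fast=13: a[fast]=11≠a[slow]=10 write a[7]=11, slow++,fast++
slow=7 fast=14: a[fast]=12≠a[slow]=11 write a[8]=12, slow++,fast++
slow=8 fast=15: a[fast]=12=a[slow] dup, fast++
slow=8 fast=16: a[fast]=12=a[slow] dup, fast++
slow=8 fast=17: a[fast]=13≠a[slow]=12 write a[9]=13, slow++,fast++
slow=9 fast=18: a[fast]=14≠a[slow]=13 write a[10]=14, slow++,fast++

length 11; prefix = [1, 4, 5, 7, 8, 9, 10, 11, 12, 13, 14]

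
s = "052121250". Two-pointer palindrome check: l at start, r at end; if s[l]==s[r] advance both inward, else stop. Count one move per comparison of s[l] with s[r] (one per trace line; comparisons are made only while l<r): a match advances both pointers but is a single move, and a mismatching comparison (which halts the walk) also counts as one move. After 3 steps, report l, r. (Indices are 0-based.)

l=3, r=5

l=0 r=8: '0'=='0', l++,r--
l=1 r=7: '5'=='5', l++,r--
l=2 r=6: '2'=='2', l++,r--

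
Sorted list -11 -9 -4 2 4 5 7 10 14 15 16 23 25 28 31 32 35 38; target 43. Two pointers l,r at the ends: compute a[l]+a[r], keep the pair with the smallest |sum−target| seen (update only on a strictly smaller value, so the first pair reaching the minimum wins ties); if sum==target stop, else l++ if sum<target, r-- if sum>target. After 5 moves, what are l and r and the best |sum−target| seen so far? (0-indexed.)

l=5, r=17, best |Δ|=1

[0,17] -11+38=27 d=16 * → l++
[1,17] -9+38=29 d=14 * → l++
[2,17] -4+38=34 d=9 * → l++
[3,17] 2+38=40 d=3 * → l++
[4,17] 4+38=42 d=1 * → l++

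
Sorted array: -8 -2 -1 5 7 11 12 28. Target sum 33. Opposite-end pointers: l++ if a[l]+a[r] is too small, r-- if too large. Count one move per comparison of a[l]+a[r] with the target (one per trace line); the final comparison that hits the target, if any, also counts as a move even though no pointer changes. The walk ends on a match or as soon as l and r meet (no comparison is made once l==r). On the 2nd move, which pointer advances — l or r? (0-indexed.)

l=0 r=7: -8+28=20 <33, l++
l=1 r=7: -2+28=26 <33, l++

l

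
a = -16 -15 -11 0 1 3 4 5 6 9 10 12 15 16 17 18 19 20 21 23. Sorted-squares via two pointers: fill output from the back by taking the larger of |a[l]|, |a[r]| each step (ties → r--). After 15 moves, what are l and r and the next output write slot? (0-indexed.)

l=0 r=19: |-16|<=|23| out[19]=529, r--
l=0 r=18: |-16|<=|21| out[18]=441, r--
l=0 r=17: |-16|<=|20| out[17]=400, r--
l=0 r=16: |-16|<=|19| out[16]=361, r--
l=0 r=15: |-16|<=|18| out[15]=324, r--
l=0 r=14: |-16|<=|17| out[14]=289, r--
l=0 r=13: |-16|<=|16| out[13]=256, r--
l=0 r=12: |-16|>|15| out[12]=256, l++
l=1 r=12: |-15|<=|15| out[11]=225, r--
l=1 r=11: |-15|>|12| out[10]=225, l++
l=2 r=11: |-11|<=|12| out[9]=144, r--
l=2 r=10: |-11|>|10| out[8]=121, l++
l=3 r=10: |0|<=|10| out[7]=100, r--
l=3 r=9: |0|<=|9| out[6]=81, r--
l=3 r=8: |0|<=|6| out[5]=36, r--

l=3, r=7, next write slot=4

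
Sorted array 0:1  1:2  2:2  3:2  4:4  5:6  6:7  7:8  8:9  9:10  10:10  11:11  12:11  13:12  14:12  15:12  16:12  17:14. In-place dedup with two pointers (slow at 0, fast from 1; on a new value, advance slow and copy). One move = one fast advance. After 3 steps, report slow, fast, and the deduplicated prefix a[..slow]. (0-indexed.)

(s=0,f=1) a[fast]=2≠a[slow]=1 write a[1]=2 → slow++,fast++
(s=1,f=2) a[fast]=2=a[slow] dup → fast++
(s=1,f=3) a[fast]=2=a[slow] dup → fast++

slow=1, fast=4, prefix=[1, 2]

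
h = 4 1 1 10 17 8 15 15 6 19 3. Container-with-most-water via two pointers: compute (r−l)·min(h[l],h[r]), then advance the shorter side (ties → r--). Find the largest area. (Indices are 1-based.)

[1,11] min(4,3)*10=30 best=30 * → r--
[1,10] min(4,19)*9=36 best=36 * → l++
[2,10] min(1,19)*8=8 best=36 → l++
[3,10] min(1,19)*7=7 best=36 → l++
[4,10] min(10,19)*6=60 best=60 * → l++
[5,10] min(17,19)*5=85 best=85 * → l++
[6,10] min(8,19)*4=32 best=85 → l++
[7,10] min(15,19)*3=45 best=85 → l++
[8,10] min(15,19)*2=30 best=85 → l++
[9,10] min(6,19)*1=6 best=85 → l++

max area = 85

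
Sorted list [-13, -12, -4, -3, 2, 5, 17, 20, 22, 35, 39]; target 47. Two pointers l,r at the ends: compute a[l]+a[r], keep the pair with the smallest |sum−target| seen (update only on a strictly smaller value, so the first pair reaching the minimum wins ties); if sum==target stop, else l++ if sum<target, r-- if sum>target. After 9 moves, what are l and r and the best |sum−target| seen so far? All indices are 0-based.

l=7, r=8, best |Δ|=3

l=0 r=10: -13+39=26 d=21 *, l++
l=1 r=10: -12+39=27 d=20 *, l++
l=2 r=10: -4+39=35 d=12 *, l++
l=3 r=10: -3+39=36 d=11 *, l++
l=4 r=10: 2+39=41 d=6 *, l++
l=5 r=10: 5+39=44 d=3 *, l++
l=6 r=10: 17+39=56 d=9, r--
l=6 r=9: 17+35=52 d=5, r--
l=6 r=8: 17+22=39 d=8, l++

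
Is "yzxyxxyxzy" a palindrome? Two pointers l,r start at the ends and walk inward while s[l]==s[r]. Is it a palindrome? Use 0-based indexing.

l=0 r=9: 'y'=='y', l++,r--
l=1 r=8: 'z'=='z', l++,r--
l=2 r=7: 'x'=='x', l++,r--
l=3 r=6: 'y'=='y', l++,r--
l=4 r=5: 'x'=='x', l++,r--

palindrome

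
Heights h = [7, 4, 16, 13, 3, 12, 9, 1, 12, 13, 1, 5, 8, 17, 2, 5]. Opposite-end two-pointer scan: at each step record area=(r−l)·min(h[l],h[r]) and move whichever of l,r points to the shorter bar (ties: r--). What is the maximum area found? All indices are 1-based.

max area = 176

[1,16] min(7,5)*15=75 best=75 * → r--
[1,15] min(7,2)*14=28 best=75 → r--
[1,14] min(7,17)*13=91 best=91 * → l++
[2,14] min(4,17)*12=48 best=91 → l++
[3,14] min(16,17)*11=176 best=176 * → l++
[4,14] min(13,17)*10=130 best=176 → l++
[5,14] min(3,17)*9=27 best=176 → l++
[6,14] min(12,17)*8=96 best=176 → l++
[7,14] min(9,17)*7=63 best=176 → l++
[8,14] min(1,17)*6=6 best=176 → l++
[9,14] min(12,17)*5=60 best=176 → l++
[10,14] min(13,17)*4=52 best=176 → l++
[11,14] min(1,17)*3=3 best=176 → l++
[12,14] min(5,17)*2=10 best=176 → l++
[13,14] min(8,17)*1=8 best=176 → l++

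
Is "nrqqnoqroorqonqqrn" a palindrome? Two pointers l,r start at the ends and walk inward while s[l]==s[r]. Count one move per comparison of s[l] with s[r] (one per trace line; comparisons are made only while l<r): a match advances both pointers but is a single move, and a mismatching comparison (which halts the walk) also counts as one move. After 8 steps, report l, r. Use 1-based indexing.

l=9, r=10

[1,18] 'n'=='n' → l++,r--
[2,17] 'r'=='r' → l++,r--
[3,16] 'q'=='q' → l++,r--
[4,15] 'q'=='q' → l++,r--
[5,14] 'n'=='n' → l++,r--
[6,13] 'o'=='o' → l++,r--
[7,12] 'q'=='q' → l++,r--
[8,11] 'r'=='r' → l++,r--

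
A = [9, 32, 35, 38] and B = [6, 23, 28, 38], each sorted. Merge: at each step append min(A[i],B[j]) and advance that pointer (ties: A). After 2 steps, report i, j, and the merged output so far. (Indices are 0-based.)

i=1, j=1, merged so far=[6, 9]

i=0 j=0: A[i]=9>B[j]=6 take 6, j++
i=0 j=1: A[i]=9<=B[j]=23 take 9, i++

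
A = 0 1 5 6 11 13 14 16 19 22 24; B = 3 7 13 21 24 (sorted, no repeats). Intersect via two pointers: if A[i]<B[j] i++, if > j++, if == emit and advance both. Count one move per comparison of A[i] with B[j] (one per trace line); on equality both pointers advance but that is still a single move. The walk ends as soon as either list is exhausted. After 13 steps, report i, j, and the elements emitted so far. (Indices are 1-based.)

i=11, j=5, emitted=[13]

i=1 j=1: 0<3, i++
i=2 j=1: 1<3, i++
i=3 j=1: 5>3, j++
i=3 j=2: 5<7, i++
i=4 j=2: 6<7, i++
i=5 j=2: 11>7, j++
i=5 j=3: 11<13, i++
i=6 j=3: 13==13 emit, i++,j++
i=7 j=4: 14<21, i++
i=8 j=4: 16<21, i++
i=9 j=4: 19<21, i++
i=10 j=4: 22>21, j++
i=10 j=5: 22<24, i++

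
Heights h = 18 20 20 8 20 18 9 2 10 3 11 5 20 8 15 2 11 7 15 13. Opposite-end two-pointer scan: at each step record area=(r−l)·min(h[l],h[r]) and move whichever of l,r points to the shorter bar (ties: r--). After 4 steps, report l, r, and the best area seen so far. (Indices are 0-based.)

[0,19] min(18,13)*19=247 best=247 * → r--
[0,18] min(18,15)*18=270 best=270 * → r--
[0,17] min(18,7)*17=119 best=270 → r--
[0,16] min(18,11)*16=176 best=270 → r--

l=0, r=15, best area=270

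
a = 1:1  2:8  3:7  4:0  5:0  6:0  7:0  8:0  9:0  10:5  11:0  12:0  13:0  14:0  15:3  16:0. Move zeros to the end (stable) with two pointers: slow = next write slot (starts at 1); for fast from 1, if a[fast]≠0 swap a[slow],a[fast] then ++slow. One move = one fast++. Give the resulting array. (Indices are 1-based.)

[1, 8, 7, 5, 3, 0, 0, 0, 0, 0, 0, 0, 0, 0, 0, 0]

(s=1,f=1) a[fast]=1≠0 swap→a[1]=1 → slow++,fast++
(s=2,f=2) a[fast]=8≠0 swap→a[2]=8 → slow++,fast++
(s=3,f=3) a[fast]=7≠0 swap→a[3]=7 → slow++,fast++
(s=4,f=4) a[fast]=0 → fast++
(s=4,f=5) a[fast]=0 → fast++
(s=4,f=6) a[fast]=0 → fast++
(s=4,f=7) a[fast]=0 → fast++
(s=4,f=8) a[fast]=0 → fast++
(s=4,f=9) a[fast]=0 → fast++
(s=4,f=10) a[fast]=5≠0 swap→a[4]=5 → slow++,fast++
(s=5,f=11) a[fast]=0 → fast++
(s=5,f=12) a[fast]=0 → fast++
(s=5,f=13) a[fast]=0 → fast++
(s=5,f=14) a[fast]=0 → fast++
(s=5,f=15) a[fast]=3≠0 swap→a[5]=3 → slow++,fast++
(s=6,f=16) a[fast]=0 → fast++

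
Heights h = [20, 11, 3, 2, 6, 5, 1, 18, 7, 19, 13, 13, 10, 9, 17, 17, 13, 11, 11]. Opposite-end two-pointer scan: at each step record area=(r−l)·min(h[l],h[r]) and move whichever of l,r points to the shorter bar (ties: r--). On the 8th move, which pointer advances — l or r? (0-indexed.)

r

[0,18] min(20,11)*18=198 best=198 * → r--
[0,17] min(20,11)*17=187 best=198 → r--
[0,16] min(20,13)*16=208 best=208 * → r--
[0,15] min(20,17)*15=255 best=255 * → r--
[0,14] min(20,17)*14=238 best=255 → r--
[0,13] min(20,9)*13=117 best=255 → r--
[0,12] min(20,10)*12=120 best=255 → r--
[0,11] min(20,13)*11=143 best=255 → r--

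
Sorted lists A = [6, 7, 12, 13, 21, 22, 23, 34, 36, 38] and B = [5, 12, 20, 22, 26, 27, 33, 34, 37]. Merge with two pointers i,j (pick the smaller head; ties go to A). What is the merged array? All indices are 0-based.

[5, 6, 7, 12, 12, 13, 20, 21, 22, 22, 23, 26, 27, 33, 34, 34, 36, 37, 38]

[i=0,j=0] A[i]=6>B[j]=5 take 5 → j++
[i=0,j=1] A[i]=6<=B[j]=12 take 6 → i++
[i=1,j=1] A[i]=7<=B[j]=12 take 7 → i++
[i=2,j=1] A[i]=12<=B[j]=12 take 12 → i++
[i=3,j=1] A[i]=13>B[j]=12 take 12 → j++
[i=3,j=2] A[i]=13<=B[j]=20 take 13 → i++
[i=4,j=2] A[i]=21>B[j]=20 take 20 → j++
[i=4,j=3] A[i]=21<=B[j]=22 take 21 → i++
[i=5,j=3] A[i]=22<=B[j]=22 take 22 → i++
[i=6,j=3] A[i]=23>B[j]=22 take 22 → j++
[i=6,j=4] A[i]=23<=B[j]=26 take 23 → i++
[i=7,j=4] A[i]=34>B[j]=26 take 26 → j++
[i=7,j=5] A[i]=34>B[j]=27 take 27 → j++
[i=7,j=6] A[i]=34>B[j]=33 take 33 → j++
[i=7,j=7] A[i]=34<=B[j]=34 take 34 → i++
[i=8,j=7] A[i]=36>B[j]=34 take 34 → j++
[i=8,j=8] A[i]=36<=B[j]=37 take 36 → i++
[i=9,j=8] A[i]=38>B[j]=37 take 37 → j++
[i=9,j=9] B done, take A[i]=38 → i++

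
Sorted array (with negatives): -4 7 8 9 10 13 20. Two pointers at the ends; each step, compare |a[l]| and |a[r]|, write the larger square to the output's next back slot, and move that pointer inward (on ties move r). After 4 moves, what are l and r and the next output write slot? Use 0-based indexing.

l=0 r=6: |-4|<=|20| out[6]=400, r--
l=0 r=5: |-4|<=|13| out[5]=169, r--
l=0 r=4: |-4|<=|10| out[4]=100, r--
l=0 r=3: |-4|<=|9| out[3]=81, r--

l=0, r=2, next write slot=2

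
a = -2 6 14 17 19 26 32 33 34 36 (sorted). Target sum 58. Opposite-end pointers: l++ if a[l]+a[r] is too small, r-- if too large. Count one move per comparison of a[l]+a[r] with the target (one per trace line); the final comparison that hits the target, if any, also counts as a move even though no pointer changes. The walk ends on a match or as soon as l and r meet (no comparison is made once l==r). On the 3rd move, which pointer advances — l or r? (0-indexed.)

l

[0,9] -2+36=34 <58 → l++
[1,9] 6+36=42 <58 → l++
[2,9] 14+36=50 <58 → l++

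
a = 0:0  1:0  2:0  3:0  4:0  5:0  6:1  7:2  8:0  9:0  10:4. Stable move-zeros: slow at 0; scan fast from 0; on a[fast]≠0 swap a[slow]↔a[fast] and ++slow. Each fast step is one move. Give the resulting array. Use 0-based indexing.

slow=0 fast=0: a[fast]=0, fast++
slow=0 fast=1: a[fast]=0, fast++
slow=0 fast=2: a[fast]=0, fast++
slow=0 fast=3: a[fast]=0, fast++
slow=0 fast=4: a[fast]=0, fast++
slow=0 fast=5: a[fast]=0, fast++
slow=0 fast=6: a[fast]=1≠0 swap→a[0]=1, slow++,fast++
slow=1 fast=7: a[fast]=2≠0 swap→a[1]=2, slow++,fast++
slow=2 fast=8: a[fast]=0, fast++
slow=2 fast=9: a[fast]=0, fast++
slow=2 fast=10: a[fast]=4≠0 swap→a[2]=4, slow++,fast++

[1, 2, 4, 0, 0, 0, 0, 0, 0, 0, 0]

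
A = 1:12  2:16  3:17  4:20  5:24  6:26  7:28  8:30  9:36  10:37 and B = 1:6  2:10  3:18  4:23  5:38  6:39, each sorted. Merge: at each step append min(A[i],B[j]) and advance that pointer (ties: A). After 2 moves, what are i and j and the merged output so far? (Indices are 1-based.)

[i=1,j=1] A[i]=12>B[j]=6 take 6 → j++
[i=1,j=2] A[i]=12>B[j]=10 take 10 → j++

i=1, j=3, merged so far=[6, 10]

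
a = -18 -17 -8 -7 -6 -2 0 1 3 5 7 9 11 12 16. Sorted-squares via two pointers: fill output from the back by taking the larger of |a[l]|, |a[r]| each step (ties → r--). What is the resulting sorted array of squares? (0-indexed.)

[0, 1, 4, 9, 25, 36, 49, 49, 64, 81, 121, 144, 256, 289, 324]

l=0 r=14: |-18|>|16| out[14]=324, l++
l=1 r=14: |-17|>|16| out[13]=289, l++
l=2 r=14: |-8|<=|16| out[12]=256, r--
l=2 r=13: |-8|<=|12| out[11]=144, r--
l=2 r=12: |-8|<=|11| out[10]=121, r--
l=2 r=11: |-8|<=|9| out[9]=81, r--
l=2 r=10: |-8|>|7| out[8]=64, l++
l=3 r=10: |-7|<=|7| out[7]=49, r--
l=3 r=9: |-7|>|5| out[6]=49, l++
l=4 r=9: |-6|>|5| out[5]=36, l++
l=5 r=9: |-2|<=|5| out[4]=25, r--
l=5 r=8: |-2|<=|3| out[3]=9, r--
l=5 r=7: |-2|>|1| out[2]=4, l++
l=6 r=7: |0|<=|1| out[1]=1, r--
l=6 r=6: |0|<=|0| out[0]=0, r--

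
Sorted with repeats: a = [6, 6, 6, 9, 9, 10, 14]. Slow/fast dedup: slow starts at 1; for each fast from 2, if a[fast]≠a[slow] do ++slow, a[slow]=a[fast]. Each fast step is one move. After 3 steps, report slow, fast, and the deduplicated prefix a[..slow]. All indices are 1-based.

slow=2, fast=5, prefix=[6, 9]

(s=1,f=2) a[fast]=6=a[slow] dup → fast++
(s=1,f=3) a[fast]=6=a[slow] dup → fast++
(s=1,f=4) a[fast]=9≠a[slow]=6 write a[2]=9 → slow++,fast++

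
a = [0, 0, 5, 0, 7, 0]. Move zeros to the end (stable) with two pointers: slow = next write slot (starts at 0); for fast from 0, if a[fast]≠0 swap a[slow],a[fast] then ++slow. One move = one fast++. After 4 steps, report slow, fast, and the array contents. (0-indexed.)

slow=0 fast=0: a[fast]=0, fast++
slow=0 fast=1: a[fast]=0, fast++
slow=0 fast=2: a[fast]=5≠0 swap→a[0]=5, slow++,fast++
slow=1 fast=3: a[fast]=0, fast++

slow=1, fast=4, a=[5, 0, 0, 0, 7, 0]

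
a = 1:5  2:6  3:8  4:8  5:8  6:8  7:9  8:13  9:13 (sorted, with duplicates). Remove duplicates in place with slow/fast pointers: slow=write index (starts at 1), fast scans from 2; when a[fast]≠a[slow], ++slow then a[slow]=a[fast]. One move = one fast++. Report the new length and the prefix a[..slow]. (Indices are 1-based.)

length 5; prefix = [5, 6, 8, 9, 13]

slow=1 fast=2: a[fast]=6≠a[slow]=5 write a[2]=6, slow++,fast++
slow=2 fast=3: a[fast]=8≠a[slow]=6 write a[3]=8, slow++,fast++
slow=3 fast=4: a[fast]=8=a[slow] dup, fast++
slow=3 fast=5: a[fast]=8=a[slow] dup, fast++
slow=3 fast=6: a[fast]=8=a[slow] dup, fast++
slow=3 fast=7: a[fast]=9≠a[slow]=8 write a[4]=9, slow++,fast++
slow=4 fast=8: a[fast]=13≠a[slow]=9 write a[5]=13, slow++,fast++
slow=5 fast=9: a[fast]=13=a[slow] dup, fast++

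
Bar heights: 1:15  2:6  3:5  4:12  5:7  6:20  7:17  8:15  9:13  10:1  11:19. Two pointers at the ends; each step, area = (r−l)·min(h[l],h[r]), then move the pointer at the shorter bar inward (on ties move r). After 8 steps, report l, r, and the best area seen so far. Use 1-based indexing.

l=6, r=8, best area=150

l=1 r=11: min(15,19)*10=150 best=150 *, l++
l=2 r=11: min(6,19)*9=54 best=150, l++
l=3 r=11: min(5,19)*8=40 best=150, l++
l=4 r=11: min(12,19)*7=84 best=150, l++
l=5 r=11: min(7,19)*6=42 best=150, l++
l=6 r=11: min(20,19)*5=95 best=150, r--
l=6 r=10: min(20,1)*4=4 best=150, r--
l=6 r=9: min(20,13)*3=39 best=150, r--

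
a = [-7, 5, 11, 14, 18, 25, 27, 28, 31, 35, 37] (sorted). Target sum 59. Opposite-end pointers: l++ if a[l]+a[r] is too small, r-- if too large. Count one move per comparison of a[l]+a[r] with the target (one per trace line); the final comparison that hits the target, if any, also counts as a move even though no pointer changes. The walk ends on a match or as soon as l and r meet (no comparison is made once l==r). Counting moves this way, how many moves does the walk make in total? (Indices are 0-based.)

l=0 r=10: -7+37=30 <59, l++
l=1 r=10: 5+37=42 <59, l++
l=2 r=10: 11+37=48 <59, l++
l=3 r=10: 14+37=51 <59, l++
l=4 r=10: 18+37=55 <59, l++
l=5 r=10: 25+37=62 >59, r--
l=5 r=9: 25+35=60 >59, r--
l=5 r=8: 25+31=56 <59, l++
l=6 r=8: 27+31=58 <59, l++
l=7 r=8: 28+31=59, found

10 moves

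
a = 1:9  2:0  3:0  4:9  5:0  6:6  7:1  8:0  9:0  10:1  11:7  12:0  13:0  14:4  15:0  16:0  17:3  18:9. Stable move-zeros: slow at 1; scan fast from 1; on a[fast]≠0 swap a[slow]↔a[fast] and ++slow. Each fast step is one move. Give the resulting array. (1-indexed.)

slow=1 fast=1: a[fast]=9≠0 swap→a[1]=9, slow++,fast++
slow=2 fast=2: a[fast]=0, fast++
slow=2 fast=3: a[fast]=0, fast++
slow=2 fast=4: a[fast]=9≠0 swap→a[2]=9, slow++,fast++
slow=3 fast=5: a[fast]=0, fast++
slow=3 fast=6: a[fast]=6≠0 swap→a[3]=6, slow++,fast++
slow=4 fast=7: a[fast]=1≠0 swap→a[4]=1, slow++,fast++
slow=5 fast=8: a[fast]=0, fast++
slow=5 fast=9: a[fast]=0, fast++
slow=5 fast=10: a[fast]=1≠0 swap→a[5]=1, slow++,fast++
slow=6 fast=11: a[fast]=7≠0 swap→a[6]=7, slow++,fast++
slow=7 fast=12: a[fast]=0, fast++
slow=7 fast=13: a[fast]=0, fast++
slow=7 fast=14: a[fast]=4≠0 swap→a[7]=4, slow++,fast++
slow=8 fast=15: a[fast]=0, fast++
slow=8 fast=16: a[fast]=0, fast++
slow=8 fast=17: a[fast]=3≠0 swap→a[8]=3, slow++,fast++
slow=9 fast=18: a[fast]=9≠0 swap→a[9]=9, slow++,fast++

[9, 9, 6, 1, 1, 7, 4, 3, 9, 0, 0, 0, 0, 0, 0, 0, 0, 0]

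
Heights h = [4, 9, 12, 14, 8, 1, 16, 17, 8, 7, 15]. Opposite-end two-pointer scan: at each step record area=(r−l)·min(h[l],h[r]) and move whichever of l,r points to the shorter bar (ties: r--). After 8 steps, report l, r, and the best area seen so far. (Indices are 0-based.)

l=0 r=10: min(4,15)*10=40 best=40 *, l++
l=1 r=10: min(9,15)*9=81 best=81 *, l++
l=2 r=10: min(12,15)*8=96 best=96 *, l++
l=3 r=10: min(14,15)*7=98 best=98 *, l++
l=4 r=10: min(8,15)*6=48 best=98, l++
l=5 r=10: min(1,15)*5=5 best=98, l++
l=6 r=10: min(16,15)*4=60 best=98, r--
l=6 r=9: min(16,7)*3=21 best=98, r--

l=6, r=8, best area=98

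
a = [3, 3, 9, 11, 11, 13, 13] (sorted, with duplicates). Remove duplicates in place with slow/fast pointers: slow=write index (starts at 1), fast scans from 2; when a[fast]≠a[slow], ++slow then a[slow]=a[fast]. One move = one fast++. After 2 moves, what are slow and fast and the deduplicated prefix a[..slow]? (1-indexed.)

slow=2, fast=4, prefix=[3, 9]

slow=1 fast=2: a[fast]=3=a[slow] dup, fast++
slow=1 fast=3: a[fast]=9≠a[slow]=3 write a[2]=9, slow++,fast++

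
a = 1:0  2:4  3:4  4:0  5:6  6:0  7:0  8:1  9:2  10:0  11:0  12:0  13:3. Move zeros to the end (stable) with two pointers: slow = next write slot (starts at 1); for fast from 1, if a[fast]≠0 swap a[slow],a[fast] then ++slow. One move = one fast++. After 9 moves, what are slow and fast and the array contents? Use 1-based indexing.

slow=1 fast=1: a[fast]=0, fast++
slow=1 fast=2: a[fast]=4≠0 swap→a[1]=4, slow++,fast++
slow=2 fast=3: a[fast]=4≠0 swap→a[2]=4, slow++,fast++
slow=3 fast=4: a[fast]=0, fast++
slow=3 fast=5: a[fast]=6≠0 swap→a[3]=6, slow++,fast++
slow=4 fast=6: a[fast]=0, fast++
slow=4 fast=7: a[fast]=0, fast++
slow=4 fast=8: a[fast]=1≠0 swap→a[4]=1, slow++,fast++
slow=5 fast=9: a[fast]=2≠0 swap→a[5]=2, slow++,fast++

slow=6, fast=10, a=[4, 4, 6, 1, 2, 0, 0, 0, 0, 0, 0, 0, 3]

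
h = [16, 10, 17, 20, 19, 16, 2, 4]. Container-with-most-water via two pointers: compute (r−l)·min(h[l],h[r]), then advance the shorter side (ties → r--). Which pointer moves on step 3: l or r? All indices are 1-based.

r

l=1 r=8: min(16,4)*7=28 best=28 *, r--
l=1 r=7: min(16,2)*6=12 best=28, r--
l=1 r=6: min(16,16)*5=80 best=80 *, r--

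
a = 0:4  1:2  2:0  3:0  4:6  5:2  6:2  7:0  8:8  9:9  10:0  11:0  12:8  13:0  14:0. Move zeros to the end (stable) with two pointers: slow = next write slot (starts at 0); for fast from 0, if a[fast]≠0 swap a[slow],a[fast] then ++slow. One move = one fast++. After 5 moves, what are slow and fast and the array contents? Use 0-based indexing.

(s=0,f=0) a[fast]=4≠0 swap→a[0]=4 → slow++,fast++
(s=1,f=1) a[fast]=2≠0 swap→a[1]=2 → slow++,fast++
(s=2,f=2) a[fast]=0 → fast++
(s=2,f=3) a[fast]=0 → fast++
(s=2,f=4) a[fast]=6≠0 swap→a[2]=6 → slow++,fast++

slow=3, fast=5, a=[4, 2, 6, 0, 0, 2, 2, 0, 8, 9, 0, 0, 8, 0, 0]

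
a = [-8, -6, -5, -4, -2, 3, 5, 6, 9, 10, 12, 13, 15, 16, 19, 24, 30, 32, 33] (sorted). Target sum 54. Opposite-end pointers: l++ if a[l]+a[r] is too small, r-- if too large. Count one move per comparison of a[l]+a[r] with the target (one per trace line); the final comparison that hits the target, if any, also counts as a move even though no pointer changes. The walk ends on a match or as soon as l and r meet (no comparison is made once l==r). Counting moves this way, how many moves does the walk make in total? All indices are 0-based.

18 moves

l=0 r=18: -8+33=25 <54, l++
l=1 r=18: -6+33=27 <54, l++
l=2 r=18: -5+33=28 <54, l++
l=3 r=18: -4+33=29 <54, l++
l=4 r=18: -2+33=31 <54, l++
l=5 r=18: 3+33=36 <54, l++
l=6 r=18: 5+33=38 <54, l++
l=7 r=18: 6+33=39 <54, l++
l=8 r=18: 9+33=42 <54, l++
l=9 r=18: 10+33=43 <54, l++
l=10 r=18: 12+33=45 <54, l++
l=11 r=18: 13+33=46 <54, l++
l=12 r=18: 15+33=48 <54, l++
l=13 r=18: 16+33=49 <54, l++
l=14 r=18: 19+33=52 <54, l++
l=15 r=18: 24+33=57 >54, r--
l=15 r=17: 24+32=56 >54, r--
l=15 r=16: 24+30=54, found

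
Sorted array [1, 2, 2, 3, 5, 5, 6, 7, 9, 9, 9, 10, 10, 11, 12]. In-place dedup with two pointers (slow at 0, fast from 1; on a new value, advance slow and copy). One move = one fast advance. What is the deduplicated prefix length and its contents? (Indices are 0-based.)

(s=0,f=1) a[fast]=2≠a[slow]=1 write a[1]=2 → slow++,fast++
(s=1,f=2) a[fast]=2=a[slow] dup → fast++
(s=1,f=3) a[fast]=3≠a[slow]=2 write a[2]=3 → slow++,fast++
(s=2,f=4) a[fast]=5≠a[slow]=3 write a[3]=5 → slow++,fast++
(s=3,f=5) a[fast]=5=a[slow] dup → fast++
(s=3,f=6) a[fast]=6≠a[slow]=5 write a[4]=6 → slow++,fast++
(s=4,f=7) a[fast]=7≠a[slow]=6 write a[5]=7 → slow++,fast++
(s=5,f=8) a[fast]=9≠a[slow]=7 write a[6]=9 → slow++,fast++
(s=6,f=9) a[fast]=9=a[slow] dup → fast++
(s=6,f=10) a[fast]=9=a[slow] dup → fast++
(s=6,f=11) a[fast]=10≠a[slow]=9 write a[7]=10 → slow++,fast++
(s=7,f=12) a[fast]=10=a[slow] dup → fast++
(s=7,f=13) a[fast]=11≠a[slow]=10 write a[8]=11 → slow++,fast++
(s=8,f=14) a[fast]=12≠a[slow]=11 write a[9]=12 → slow++,fast++

length 10; prefix = [1, 2, 3, 5, 6, 7, 9, 10, 11, 12]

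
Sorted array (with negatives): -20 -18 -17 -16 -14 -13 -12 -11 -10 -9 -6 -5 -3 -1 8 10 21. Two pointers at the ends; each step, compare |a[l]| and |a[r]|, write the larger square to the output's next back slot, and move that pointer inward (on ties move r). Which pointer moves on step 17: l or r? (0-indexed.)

r

[0,16] |-20|<=|21| out[16]=441 → r--
[0,15] |-20|>|10| out[15]=400 → l++
[1,15] |-18|>|10| out[14]=324 → l++
[2,15] |-17|>|10| out[13]=289 → l++
[3,15] |-16|>|10| out[12]=256 → l++
[4,15] |-14|>|10| out[11]=196 → l++
[5,15] |-13|>|10| out[10]=169 → l++
[6,15] |-12|>|10| out[9]=144 → l++
[7,15] |-11|>|10| out[8]=121 → l++
[8,15] |-10|<=|10| out[7]=100 → r--
[8,14] |-10|>|8| out[6]=100 → l++
[9,14] |-9|>|8| out[5]=81 → l++
[10,14] |-6|<=|8| out[4]=64 → r--
[10,13] |-6|>|-1| out[3]=36 → l++
[11,13] |-5|>|-1| out[2]=25 → l++
[12,13] |-3|>|-1| out[1]=9 → l++
[13,13] |-1|<=|-1| out[0]=1 → r--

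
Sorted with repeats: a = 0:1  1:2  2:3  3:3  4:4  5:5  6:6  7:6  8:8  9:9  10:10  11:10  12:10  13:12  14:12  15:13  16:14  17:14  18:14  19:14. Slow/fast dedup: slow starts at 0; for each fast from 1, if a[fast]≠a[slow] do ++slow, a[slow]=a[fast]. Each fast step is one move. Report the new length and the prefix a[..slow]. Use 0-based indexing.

(s=0,f=1) a[fast]=2≠a[slow]=1 write a[1]=2 → slow++,fast++
(s=1,f=2) a[fast]=3≠a[slow]=2 write a[2]=3 → slow++,fast++
(s=2,f=3) a[fast]=3=a[slow] dup → fast++
(s=2,f=4) a[fast]=4≠a[slow]=3 write a[3]=4 → slow++,fast++
(s=3,f=5) a[fast]=5≠a[slow]=4 write a[4]=5 → slow++,fast++
(s=4,f=6) a[fast]=6≠a[slow]=5 write a[5]=6 → slow++,fast++
(s=5,f=7) a[fast]=6=a[slow] dup → fast++
(s=5,f=8) a[fast]=8≠a[slow]=6 write a[6]=8 → slow++,fast++
(s=6,f=9) a[fast]=9≠a[slow]=8 write a[7]=9 → slow++,fast++
(s=7,f=10) a[fast]=10≠a[slow]=9 write a[8]=10 → slow++,fast++
(s=8,f=11) a[fast]=10=a[slow] dup → fast++
(s=8,f=12) a[fast]=10=a[slow] dup → fast++
(s=8,f=13) a[fast]=12≠a[slow]=10 write a[9]=12 → slow++,fast++
(s=9,f=14) a[fast]=12=a[slow] dup → fast++
(s=9,f=15) a[fast]=13≠a[slow]=12 write a[10]=13 → slow++,fast++
(s=10,f=16) a[fast]=14≠a[slow]=13 write a[11]=14 → slow++,fast++
(s=11,f=17) a[fast]=14=a[slow] dup → fast++
(s=11,f=18) a[fast]=14=a[slow] dup → fast++
(s=11,f=19) a[fast]=14=a[slow] dup → fast++

length 12; prefix = [1, 2, 3, 4, 5, 6, 8, 9, 10, 12, 13, 14]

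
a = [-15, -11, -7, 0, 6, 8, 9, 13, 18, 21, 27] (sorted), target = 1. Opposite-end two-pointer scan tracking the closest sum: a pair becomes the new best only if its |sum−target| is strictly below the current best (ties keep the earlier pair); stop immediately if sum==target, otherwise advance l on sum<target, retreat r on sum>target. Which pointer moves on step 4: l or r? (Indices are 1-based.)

l

[1,11] -15+27=12 d=11 * → r--
[1,10] -15+21=6 d=5 * → r--
[1,9] -15+18=3 d=2 * → r--
[1,8] -15+13=-2 d=3 → l++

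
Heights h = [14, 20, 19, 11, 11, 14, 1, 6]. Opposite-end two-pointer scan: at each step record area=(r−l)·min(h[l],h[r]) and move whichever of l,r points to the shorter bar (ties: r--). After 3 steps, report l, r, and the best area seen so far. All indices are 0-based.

l=0 r=7: min(14,6)*7=42 best=42 *, r--
l=0 r=6: min(14,1)*6=6 best=42, r--
l=0 r=5: min(14,14)*5=70 best=70 *, r--

l=0, r=4, best area=70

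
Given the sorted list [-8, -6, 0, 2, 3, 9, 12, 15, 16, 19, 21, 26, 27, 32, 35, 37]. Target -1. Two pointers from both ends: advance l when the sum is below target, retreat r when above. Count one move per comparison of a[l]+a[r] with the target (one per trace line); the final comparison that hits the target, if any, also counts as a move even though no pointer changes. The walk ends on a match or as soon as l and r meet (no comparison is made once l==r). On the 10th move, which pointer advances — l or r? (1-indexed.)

[1,16] -8+37=29 >-1 → r--
[1,15] -8+35=27 >-1 → r--
[1,14] -8+32=24 >-1 → r--
[1,13] -8+27=19 >-1 → r--
[1,12] -8+26=18 >-1 → r--
[1,11] -8+21=13 >-1 → r--
[1,10] -8+19=11 >-1 → r--
[1,9] -8+16=8 >-1 → r--
[1,8] -8+15=7 >-1 → r--
[1,7] -8+12=4 >-1 → r--

r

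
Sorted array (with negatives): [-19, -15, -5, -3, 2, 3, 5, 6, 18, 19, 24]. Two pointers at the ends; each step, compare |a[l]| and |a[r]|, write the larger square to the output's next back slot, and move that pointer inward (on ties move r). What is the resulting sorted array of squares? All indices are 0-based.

[4, 9, 9, 25, 25, 36, 225, 324, 361, 361, 576]

l=0 r=10: |-19|<=|24| out[10]=576, r--
l=0 r=9: |-19|<=|19| out[9]=361, r--
l=0 r=8: |-19|>|18| out[8]=361, l++
l=1 r=8: |-15|<=|18| out[7]=324, r--
l=1 r=7: |-15|>|6| out[6]=225, l++
l=2 r=7: |-5|<=|6| out[5]=36, r--
l=2 r=6: |-5|<=|5| out[4]=25, r--
l=2 r=5: |-5|>|3| out[3]=25, l++
l=3 r=5: |-3|<=|3| out[2]=9, r--
l=3 r=4: |-3|>|2| out[1]=9, l++
l=4 r=4: |2|<=|2| out[0]=4, r--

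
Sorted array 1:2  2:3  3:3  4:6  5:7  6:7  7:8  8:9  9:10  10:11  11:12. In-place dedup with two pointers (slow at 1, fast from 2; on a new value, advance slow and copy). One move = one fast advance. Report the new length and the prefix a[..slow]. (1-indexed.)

length 9; prefix = [2, 3, 6, 7, 8, 9, 10, 11, 12]

(s=1,f=2) a[fast]=3≠a[slow]=2 write a[2]=3 → slow++,fast++
(s=2,f=3) a[fast]=3=a[slow] dup → fast++
(s=2,f=4) a[fast]=6≠a[slow]=3 write a[3]=6 → slow++,fast++
(s=3,f=5) a[fast]=7≠a[slow]=6 write a[4]=7 → slow++,fast++
(s=4,f=6) a[fast]=7=a[slow] dup → fast++
(s=4,f=7) a[fast]=8≠a[slow]=7 write a[5]=8 → slow++,fast++
(s=5,f=8) a[fast]=9≠a[slow]=8 write a[6]=9 → slow++,fast++
(s=6,f=9) a[fast]=10≠a[slow]=9 write a[7]=10 → slow++,fast++
(s=7,f=10) a[fast]=11≠a[slow]=10 write a[8]=11 → slow++,fast++
(s=8,f=11) a[fast]=12≠a[slow]=11 write a[9]=12 → slow++,fast++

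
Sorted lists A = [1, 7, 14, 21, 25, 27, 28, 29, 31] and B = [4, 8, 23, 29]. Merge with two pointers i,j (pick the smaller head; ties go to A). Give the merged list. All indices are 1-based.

[i=1,j=1] A[i]=1<=B[j]=4 take 1 → i++
[i=2,j=1] A[i]=7>B[j]=4 take 4 → j++
[i=2,j=2] A[i]=7<=B[j]=8 take 7 → i++
[i=3,j=2] A[i]=14>B[j]=8 take 8 → j++
[i=3,j=3] A[i]=14<=B[j]=23 take 14 → i++
[i=4,j=3] A[i]=21<=B[j]=23 take 21 → i++
[i=5,j=3] A[i]=25>B[j]=23 take 23 → j++
[i=5,j=4] A[i]=25<=B[j]=29 take 25 → i++
[i=6,j=4] A[i]=27<=B[j]=29 take 27 → i++
[i=7,j=4] A[i]=28<=B[j]=29 take 28 → i++
[i=8,j=4] A[i]=29<=B[j]=29 take 29 → i++
[i=9,j=4] A[i]=31>B[j]=29 take 29 → j++
[i=9,j=5] B done, take A[i]=31 → i++

[1, 4, 7, 8, 14, 21, 23, 25, 27, 28, 29, 29, 31]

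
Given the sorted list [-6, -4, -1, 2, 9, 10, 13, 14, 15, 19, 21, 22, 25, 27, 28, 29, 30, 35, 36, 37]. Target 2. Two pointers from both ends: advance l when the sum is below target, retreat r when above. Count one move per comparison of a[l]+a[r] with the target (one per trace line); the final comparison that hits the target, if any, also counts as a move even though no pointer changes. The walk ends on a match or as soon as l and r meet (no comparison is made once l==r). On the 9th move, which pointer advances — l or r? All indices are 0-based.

r

l=0 r=19: -6+37=31 >2, r--
l=0 r=18: -6+36=30 >2, r--
l=0 r=17: -6+35=29 >2, r--
l=0 r=16: -6+30=24 >2, r--
l=0 r=15: -6+29=23 >2, r--
l=0 r=14: -6+28=22 >2, r--
l=0 r=13: -6+27=21 >2, r--
l=0 r=12: -6+25=19 >2, r--
l=0 r=11: -6+22=16 >2, r--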